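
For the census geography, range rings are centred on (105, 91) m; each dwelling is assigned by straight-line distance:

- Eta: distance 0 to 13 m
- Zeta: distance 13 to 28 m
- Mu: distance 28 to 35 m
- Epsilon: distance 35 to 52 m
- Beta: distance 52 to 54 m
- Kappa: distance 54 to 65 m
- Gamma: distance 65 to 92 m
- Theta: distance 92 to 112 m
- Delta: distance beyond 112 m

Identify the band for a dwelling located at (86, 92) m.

Zeta

Distance = √((86−105)² + (92−91)²) = √(361.000 + 1.000) = 19.026 m.
13 ≤ 19.026 < 28 → Zeta.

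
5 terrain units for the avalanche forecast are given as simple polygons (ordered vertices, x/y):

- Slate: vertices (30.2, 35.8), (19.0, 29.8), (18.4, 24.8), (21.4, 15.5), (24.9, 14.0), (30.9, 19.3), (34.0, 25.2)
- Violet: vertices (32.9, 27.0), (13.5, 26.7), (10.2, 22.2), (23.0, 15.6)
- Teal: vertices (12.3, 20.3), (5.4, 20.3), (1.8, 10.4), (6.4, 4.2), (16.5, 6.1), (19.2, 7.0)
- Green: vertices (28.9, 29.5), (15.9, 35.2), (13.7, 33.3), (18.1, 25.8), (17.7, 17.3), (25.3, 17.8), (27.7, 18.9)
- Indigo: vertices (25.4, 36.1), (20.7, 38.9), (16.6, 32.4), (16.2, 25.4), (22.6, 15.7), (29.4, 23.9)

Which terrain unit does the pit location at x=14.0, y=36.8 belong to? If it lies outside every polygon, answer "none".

Cast a ray rightward from (14.0, 36.8). For each polygon, the edges (by vertex number in listed order) whose endpoints lie on opposite sides of y = 36.8, where each meets that height, and whether that is right or left of the point:
Slate: no edge straddles that height → 0 crossings.
Violet: no edge straddles that height → 0 crossings.
Teal: no edge straddles that height → 0 crossings.
Green: no edge straddles that height → 0 crossings.
Indigo: 1–2 at x≈24.23 (right), 2–3 at x≈19.38 (right) → 2 crossings.
All counts are even, so the point lies outside every listed polygon.

none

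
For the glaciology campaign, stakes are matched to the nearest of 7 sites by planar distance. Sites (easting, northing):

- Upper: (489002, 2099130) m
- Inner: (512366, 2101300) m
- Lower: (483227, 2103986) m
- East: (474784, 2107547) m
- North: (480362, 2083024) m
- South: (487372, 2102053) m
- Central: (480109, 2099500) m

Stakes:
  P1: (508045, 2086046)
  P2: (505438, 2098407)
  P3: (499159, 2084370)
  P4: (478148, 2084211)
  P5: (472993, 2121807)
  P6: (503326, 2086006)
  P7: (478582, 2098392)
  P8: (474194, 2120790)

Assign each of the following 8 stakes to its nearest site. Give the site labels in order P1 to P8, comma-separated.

Inner, Inner, Upper, North, East, Inner, Central, East

P1 → Inner (d²=251355557.00)
P2 → Inner (d²=56366633.00)
P3 → Upper (d²=321022249.00)
P4 → North (d²=6310765.00)
P5 → East (d²=206555281.00)
P6 → Inner (d²=315628036.00)
P7 → Central (d²=3559393.00)
P8 → East (d²=175725149.00)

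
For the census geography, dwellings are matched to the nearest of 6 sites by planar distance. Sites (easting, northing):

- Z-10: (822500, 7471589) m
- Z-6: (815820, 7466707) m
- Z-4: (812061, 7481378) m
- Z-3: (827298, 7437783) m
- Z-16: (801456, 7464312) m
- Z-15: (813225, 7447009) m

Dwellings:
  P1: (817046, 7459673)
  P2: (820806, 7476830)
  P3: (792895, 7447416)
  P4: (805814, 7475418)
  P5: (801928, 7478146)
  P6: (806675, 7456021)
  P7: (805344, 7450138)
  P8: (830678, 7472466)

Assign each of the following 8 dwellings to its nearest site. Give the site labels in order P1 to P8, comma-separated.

Z-6, Z-10, Z-16, Z-4, Z-4, Z-16, Z-15, Z-10

P1 → Z-6 (d²=50980232.00)
P2 → Z-10 (d²=30337717.00)
P3 → Z-16 (d²=358765537.00)
P4 → Z-4 (d²=74546609.00)
P5 → Z-4 (d²=113123513.00)
P6 → Z-16 (d²=95978642.00)
P7 → Z-15 (d²=71900802.00)
P8 → Z-10 (d²=67648813.00)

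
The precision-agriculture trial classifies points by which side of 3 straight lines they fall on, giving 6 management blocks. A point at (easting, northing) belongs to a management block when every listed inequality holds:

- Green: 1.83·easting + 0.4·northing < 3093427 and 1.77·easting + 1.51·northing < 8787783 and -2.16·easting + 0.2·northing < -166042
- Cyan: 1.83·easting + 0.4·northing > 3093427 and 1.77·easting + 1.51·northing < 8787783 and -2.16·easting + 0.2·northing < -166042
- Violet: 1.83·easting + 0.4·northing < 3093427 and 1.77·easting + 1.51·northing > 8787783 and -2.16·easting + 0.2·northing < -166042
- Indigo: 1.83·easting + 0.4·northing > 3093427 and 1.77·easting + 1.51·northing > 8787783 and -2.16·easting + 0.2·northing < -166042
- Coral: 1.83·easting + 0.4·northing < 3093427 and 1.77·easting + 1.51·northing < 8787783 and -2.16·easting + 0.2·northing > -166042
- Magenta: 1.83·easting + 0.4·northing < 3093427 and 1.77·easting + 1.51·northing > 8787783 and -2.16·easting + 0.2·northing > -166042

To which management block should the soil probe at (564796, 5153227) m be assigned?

Cyan

1.83·564796 + 0.4·5153227 = 3094867.480, which is > 3093427
1.77·564796 + 1.51·5153227 = 8781061.690, which is < 8787783
-2.16·564796 + 0.2·5153227 = -189313.960, which is < -166042
This sign pattern matches Cyan.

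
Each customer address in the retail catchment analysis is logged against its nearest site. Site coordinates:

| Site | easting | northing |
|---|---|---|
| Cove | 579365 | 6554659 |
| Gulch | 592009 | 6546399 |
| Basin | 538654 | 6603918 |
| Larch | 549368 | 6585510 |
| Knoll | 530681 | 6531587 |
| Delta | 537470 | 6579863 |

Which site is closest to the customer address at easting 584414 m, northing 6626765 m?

Basin

Squared distances to each site:
Cove: 5224767637.000; Gulch: 6516377981.000; Basin: 2615963009.000; Larch: 2930197141.000; Knoll: 11946086973.000; Delta: 4403536740.000.
Minimum at Basin.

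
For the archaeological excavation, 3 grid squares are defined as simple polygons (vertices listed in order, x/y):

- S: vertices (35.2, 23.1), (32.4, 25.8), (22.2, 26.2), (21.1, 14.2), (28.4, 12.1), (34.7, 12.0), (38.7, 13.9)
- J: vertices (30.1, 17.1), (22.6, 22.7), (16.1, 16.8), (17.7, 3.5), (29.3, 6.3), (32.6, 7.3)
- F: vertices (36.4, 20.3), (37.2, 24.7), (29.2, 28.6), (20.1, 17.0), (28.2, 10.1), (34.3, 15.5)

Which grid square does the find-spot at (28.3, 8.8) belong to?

J

Cast a ray rightward from (28.3, 8.8). For each polygon, the edges (by vertex number in listed order) whose endpoints lie on opposite sides of y = 8.8, where each meets that height, and whether that is right or left of the point:
S: no edge straddles that height → 0 crossings.
J: 3–4 at x≈17.06 (left), 6–1 at x≈32.22 (right) → 1 crossing.
F: no edge straddles that height → 0 crossings.
Only J has an odd count, so the point is inside J.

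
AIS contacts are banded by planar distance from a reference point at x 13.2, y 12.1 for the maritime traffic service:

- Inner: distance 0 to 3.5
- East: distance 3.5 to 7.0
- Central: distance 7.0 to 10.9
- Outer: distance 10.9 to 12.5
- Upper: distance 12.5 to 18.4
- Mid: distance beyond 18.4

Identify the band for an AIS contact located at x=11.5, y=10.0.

Inner

Distance = √((11.5−13.2)² + (10.0−12.1)²) = √(2.890 + 4.410) = 2.702.
0 ≤ 2.702 < 3.5 → Inner.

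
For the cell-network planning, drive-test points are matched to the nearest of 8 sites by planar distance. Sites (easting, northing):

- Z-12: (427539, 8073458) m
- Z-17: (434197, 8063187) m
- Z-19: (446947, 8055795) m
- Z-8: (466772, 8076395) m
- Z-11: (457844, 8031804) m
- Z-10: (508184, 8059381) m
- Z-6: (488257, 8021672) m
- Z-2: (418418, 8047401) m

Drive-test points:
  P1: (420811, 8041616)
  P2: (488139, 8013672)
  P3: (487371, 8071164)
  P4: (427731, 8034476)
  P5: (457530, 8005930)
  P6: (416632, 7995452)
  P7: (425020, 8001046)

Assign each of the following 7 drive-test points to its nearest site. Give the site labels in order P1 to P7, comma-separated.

Z-2, Z-6, Z-8, Z-2, Z-11, Z-2, Z-11

P1 → Z-2 (d²=39192674.00)
P2 → Z-6 (d²=64013924.00)
P3 → Z-8 (d²=451682162.00)
P4 → Z-2 (d²=253787594.00)
P5 → Z-11 (d²=669562472.00)
P6 → Z-2 (d²=2701888397.00)
P7 → Z-11 (d²=2023469540.00)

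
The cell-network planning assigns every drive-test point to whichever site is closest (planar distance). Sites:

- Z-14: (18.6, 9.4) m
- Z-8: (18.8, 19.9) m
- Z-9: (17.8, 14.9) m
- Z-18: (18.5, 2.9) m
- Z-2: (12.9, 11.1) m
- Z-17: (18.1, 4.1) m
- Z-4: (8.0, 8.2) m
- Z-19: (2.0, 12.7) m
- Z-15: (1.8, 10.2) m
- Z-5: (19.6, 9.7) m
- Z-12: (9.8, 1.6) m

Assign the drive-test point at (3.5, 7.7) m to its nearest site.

Squared distances to each site:
Z-14: 230.900; Z-8: 382.930; Z-9: 256.330; Z-18: 248.040; Z-2: 99.920; Z-17: 226.120; Z-4: 20.500; Z-19: 27.250; Z-15: 9.140; Z-5: 263.210; Z-12: 76.900.
Minimum at Z-15.

Z-15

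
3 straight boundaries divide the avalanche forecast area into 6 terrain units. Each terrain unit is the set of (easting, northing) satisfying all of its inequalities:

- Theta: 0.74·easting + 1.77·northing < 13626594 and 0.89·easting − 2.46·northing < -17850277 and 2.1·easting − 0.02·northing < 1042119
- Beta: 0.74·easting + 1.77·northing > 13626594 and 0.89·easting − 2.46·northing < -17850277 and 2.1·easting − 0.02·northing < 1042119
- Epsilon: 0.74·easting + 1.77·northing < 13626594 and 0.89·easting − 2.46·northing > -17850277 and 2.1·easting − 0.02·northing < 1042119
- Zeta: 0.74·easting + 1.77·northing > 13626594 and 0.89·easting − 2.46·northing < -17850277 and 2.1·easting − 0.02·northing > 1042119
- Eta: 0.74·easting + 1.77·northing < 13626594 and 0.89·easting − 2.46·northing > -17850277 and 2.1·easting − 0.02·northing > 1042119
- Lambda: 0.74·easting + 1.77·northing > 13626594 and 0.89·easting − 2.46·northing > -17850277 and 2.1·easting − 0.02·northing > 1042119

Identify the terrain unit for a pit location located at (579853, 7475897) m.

0.74·579853 + 1.77·7475897 = 13661428.910, which is > 13626594
0.89·579853 − 2.46·7475897 = -17874637.450, which is < -17850277
2.1·579853 − 0.02·7475897 = 1068173.360, which is > 1042119
This sign pattern matches Zeta.

Zeta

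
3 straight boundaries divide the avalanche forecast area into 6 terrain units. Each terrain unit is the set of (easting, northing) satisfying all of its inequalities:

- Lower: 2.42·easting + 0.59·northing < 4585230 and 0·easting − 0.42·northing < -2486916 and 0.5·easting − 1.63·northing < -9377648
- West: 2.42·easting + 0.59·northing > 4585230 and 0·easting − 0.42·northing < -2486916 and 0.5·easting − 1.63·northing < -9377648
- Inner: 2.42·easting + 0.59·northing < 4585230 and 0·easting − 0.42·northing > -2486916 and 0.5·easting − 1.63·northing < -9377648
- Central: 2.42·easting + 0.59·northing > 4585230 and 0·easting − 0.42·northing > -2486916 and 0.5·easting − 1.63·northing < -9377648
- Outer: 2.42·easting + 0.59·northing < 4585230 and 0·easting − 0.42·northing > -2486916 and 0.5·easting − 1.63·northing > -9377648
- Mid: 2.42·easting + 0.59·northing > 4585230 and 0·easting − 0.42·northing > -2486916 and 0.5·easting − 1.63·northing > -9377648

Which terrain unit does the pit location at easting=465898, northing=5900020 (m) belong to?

Central

2.42·465898 + 0.59·5900020 = 4608484.960, which is > 4585230
0·465898 − 0.42·5900020 = -2478008.400, which is > -2486916
0.5·465898 − 1.63·5900020 = -9384083.600, which is < -9377648
This sign pattern matches Central.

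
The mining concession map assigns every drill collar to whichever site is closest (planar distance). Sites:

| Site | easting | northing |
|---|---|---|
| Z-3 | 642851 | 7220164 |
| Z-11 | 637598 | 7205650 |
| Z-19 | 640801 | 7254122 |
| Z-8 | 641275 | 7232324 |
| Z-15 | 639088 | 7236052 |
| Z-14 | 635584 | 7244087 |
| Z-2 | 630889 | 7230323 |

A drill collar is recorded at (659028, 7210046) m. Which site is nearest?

Z-3

Squared distances to each site:
Z-3: 364069253.000; Z-11: 478569716.000; Z-19: 2274917305.000; Z-8: 811478293.000; Z-15: 1073915636.000; Z-14: 1708410817.000; Z-2: 1202960050.000.
Minimum at Z-3.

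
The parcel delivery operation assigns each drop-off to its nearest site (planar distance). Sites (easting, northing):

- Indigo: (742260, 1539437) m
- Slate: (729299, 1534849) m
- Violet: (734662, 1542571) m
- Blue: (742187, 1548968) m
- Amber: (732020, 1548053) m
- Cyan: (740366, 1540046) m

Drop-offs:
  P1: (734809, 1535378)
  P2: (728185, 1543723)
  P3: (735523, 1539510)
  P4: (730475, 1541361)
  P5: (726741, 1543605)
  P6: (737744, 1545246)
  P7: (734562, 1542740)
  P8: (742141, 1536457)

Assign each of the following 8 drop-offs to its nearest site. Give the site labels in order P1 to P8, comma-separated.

P1 → Slate (d²=30639941.00)
P2 → Amber (d²=33456125.00)
P3 → Violet (d²=10111042.00)
P4 → Violet (d²=18995069.00)
P5 → Amber (d²=47652545.00)
P6 → Violet (d²=16654349.00)
P7 → Violet (d²=38561.00)
P8 → Indigo (d²=8894561.00)

Slate, Amber, Violet, Violet, Amber, Violet, Violet, Indigo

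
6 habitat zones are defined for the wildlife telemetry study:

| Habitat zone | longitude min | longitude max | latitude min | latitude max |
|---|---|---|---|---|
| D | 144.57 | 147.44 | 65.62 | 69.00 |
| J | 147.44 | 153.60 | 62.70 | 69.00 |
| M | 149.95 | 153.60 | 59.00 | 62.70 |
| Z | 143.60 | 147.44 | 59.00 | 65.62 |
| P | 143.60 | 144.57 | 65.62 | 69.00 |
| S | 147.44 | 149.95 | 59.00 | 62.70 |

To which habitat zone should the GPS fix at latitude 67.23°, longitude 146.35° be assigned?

The point has longitude = 146.35 and latitude = 67.23.
Only D satisfies 144.57 ≤ longitude ≤ 147.44 and 65.62 ≤ latitude ≤ 69.00.

D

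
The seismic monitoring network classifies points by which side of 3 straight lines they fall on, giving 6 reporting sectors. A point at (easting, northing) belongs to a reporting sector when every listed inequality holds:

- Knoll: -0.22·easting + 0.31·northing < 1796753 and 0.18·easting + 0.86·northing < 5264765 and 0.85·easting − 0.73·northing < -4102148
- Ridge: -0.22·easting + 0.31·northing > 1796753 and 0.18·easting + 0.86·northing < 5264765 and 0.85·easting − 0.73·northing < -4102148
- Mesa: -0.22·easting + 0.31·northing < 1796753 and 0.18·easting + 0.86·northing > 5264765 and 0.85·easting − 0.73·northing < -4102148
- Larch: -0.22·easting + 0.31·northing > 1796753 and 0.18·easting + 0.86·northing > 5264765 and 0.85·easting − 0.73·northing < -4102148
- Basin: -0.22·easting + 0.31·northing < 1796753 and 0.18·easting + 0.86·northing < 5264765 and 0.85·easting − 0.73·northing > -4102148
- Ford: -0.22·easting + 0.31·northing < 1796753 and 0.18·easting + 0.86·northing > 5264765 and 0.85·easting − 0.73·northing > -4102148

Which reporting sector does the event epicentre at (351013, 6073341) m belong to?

Larch

-0.22·351013 + 0.31·6073341 = 1805512.850, which is > 1796753
0.18·351013 + 0.86·6073341 = 5286255.600, which is > 5264765
0.85·351013 − 0.73·6073341 = -4135177.880, which is < -4102148
This sign pattern matches Larch.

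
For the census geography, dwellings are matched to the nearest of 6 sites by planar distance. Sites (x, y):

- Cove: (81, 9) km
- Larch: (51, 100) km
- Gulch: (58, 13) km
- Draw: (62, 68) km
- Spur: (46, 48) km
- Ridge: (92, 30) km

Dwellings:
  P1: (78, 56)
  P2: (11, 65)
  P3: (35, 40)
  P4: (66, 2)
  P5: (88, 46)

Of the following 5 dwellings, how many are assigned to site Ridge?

P1 → Draw
P2 → Spur
P3 → Spur
P4 → Gulch
P5 → Ridge
1 of the 5 goes to Ridge.

1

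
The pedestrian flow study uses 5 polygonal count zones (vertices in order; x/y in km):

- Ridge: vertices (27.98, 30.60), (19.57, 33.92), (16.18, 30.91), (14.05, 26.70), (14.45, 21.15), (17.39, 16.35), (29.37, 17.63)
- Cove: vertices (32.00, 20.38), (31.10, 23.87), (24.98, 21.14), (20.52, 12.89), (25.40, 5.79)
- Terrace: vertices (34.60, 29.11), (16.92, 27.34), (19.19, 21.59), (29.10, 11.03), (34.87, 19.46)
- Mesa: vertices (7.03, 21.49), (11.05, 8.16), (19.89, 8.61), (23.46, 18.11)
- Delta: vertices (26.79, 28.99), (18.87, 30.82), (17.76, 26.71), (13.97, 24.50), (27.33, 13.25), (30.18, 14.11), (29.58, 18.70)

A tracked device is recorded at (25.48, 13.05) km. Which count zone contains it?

Cove

Cast a ray rightward from (25.48, 13.05). For each polygon, the edges (by vertex number in listed order) whose endpoints lie on opposite sides of y = 13.05, where each meets that height, and whether that is right or left of the point:
Ridge: no edge straddles that height → 0 crossings.
Cove: 3–4 at x≈20.606 (left), 5–1 at x≈28.684 (right) → 1 crossing.
Terrace: 3–4 at x≈27.204 (right), 4–5 at x≈30.483 (right) → 2 crossings.
Mesa: 1–2 at x≈9.575 (left), 3–4 at x≈21.559 (left) → 0 crossings.
Delta: no edge straddles that height → 0 crossings.
Only Cove has an odd count, so the point is inside Cove.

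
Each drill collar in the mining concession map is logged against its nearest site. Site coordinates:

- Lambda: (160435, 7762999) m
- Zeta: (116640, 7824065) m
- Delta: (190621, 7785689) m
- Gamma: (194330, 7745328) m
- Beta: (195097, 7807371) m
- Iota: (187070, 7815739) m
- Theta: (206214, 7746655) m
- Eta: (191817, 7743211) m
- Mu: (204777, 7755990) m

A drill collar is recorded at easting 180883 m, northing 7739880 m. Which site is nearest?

Eta

Squared distances to each site:
Lambda: 952608865.000; Zeta: 11214277274.000; Delta: 2193293125.000; Gamma: 210502513.000; Beta: 4757072877.000; Iota: 5792866850.000; Theta: 687560186.000; Eta: 130647917.000; Mu: 830455336.000.
Minimum at Eta.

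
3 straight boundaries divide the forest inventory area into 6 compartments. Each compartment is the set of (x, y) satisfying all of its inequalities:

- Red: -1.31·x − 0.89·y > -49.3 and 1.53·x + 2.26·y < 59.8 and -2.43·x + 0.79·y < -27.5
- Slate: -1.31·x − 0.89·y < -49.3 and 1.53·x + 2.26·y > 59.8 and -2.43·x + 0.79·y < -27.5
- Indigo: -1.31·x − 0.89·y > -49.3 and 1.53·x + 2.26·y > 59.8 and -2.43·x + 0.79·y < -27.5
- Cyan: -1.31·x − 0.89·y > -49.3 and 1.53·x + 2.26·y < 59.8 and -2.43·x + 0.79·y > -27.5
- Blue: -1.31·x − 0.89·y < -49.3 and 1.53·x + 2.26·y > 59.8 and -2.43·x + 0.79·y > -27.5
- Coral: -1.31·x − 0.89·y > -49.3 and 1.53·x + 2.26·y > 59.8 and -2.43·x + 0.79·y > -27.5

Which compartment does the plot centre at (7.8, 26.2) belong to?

-1.31·7.8 − 0.89·26.2 = -33.536, which is > -49.3
1.53·7.8 + 2.26·26.2 = 71.146, which is > 59.8
-2.43·7.8 + 0.79·26.2 = 1.744, which is > -27.5
This sign pattern matches Coral.

Coral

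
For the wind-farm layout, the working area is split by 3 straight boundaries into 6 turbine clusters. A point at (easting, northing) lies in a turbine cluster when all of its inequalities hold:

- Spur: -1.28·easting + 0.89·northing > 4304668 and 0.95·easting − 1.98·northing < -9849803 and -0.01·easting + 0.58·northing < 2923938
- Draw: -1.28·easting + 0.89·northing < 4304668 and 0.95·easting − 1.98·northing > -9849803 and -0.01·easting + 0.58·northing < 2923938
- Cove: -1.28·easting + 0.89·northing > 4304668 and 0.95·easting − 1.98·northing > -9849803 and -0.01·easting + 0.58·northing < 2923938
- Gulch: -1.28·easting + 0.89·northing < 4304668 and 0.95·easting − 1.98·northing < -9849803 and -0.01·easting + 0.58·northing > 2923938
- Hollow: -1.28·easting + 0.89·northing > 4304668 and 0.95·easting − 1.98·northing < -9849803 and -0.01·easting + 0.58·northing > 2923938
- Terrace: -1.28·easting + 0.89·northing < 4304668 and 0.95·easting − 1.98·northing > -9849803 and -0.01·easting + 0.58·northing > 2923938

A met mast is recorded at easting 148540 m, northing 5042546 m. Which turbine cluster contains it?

-1.28·148540 + 0.89·5042546 = 4297734.740, which is < 4304668
0.95·148540 − 1.98·5042546 = -9843128.080, which is > -9849803
-0.01·148540 + 0.58·5042546 = 2923191.280, which is < 2923938
This sign pattern matches Draw.

Draw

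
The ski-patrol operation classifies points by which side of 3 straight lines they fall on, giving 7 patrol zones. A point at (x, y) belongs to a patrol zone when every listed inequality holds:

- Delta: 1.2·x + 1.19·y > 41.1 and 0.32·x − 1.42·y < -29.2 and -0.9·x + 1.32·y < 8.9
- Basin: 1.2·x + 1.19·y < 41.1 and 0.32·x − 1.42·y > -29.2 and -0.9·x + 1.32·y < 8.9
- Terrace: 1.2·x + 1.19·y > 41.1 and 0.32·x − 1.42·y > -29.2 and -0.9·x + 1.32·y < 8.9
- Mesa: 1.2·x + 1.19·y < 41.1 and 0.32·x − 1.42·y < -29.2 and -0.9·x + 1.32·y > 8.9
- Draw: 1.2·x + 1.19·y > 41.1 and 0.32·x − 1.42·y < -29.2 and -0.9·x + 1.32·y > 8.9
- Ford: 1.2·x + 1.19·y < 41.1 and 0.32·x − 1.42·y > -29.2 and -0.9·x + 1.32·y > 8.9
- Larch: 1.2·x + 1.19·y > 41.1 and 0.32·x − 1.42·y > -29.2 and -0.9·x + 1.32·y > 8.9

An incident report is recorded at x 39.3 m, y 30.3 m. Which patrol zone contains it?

Delta

1.2·39.3 + 1.19·30.3 = 83.217, which is > 41.1
0.32·39.3 − 1.42·30.3 = -30.450, which is < -29.2
-0.9·39.3 + 1.32·30.3 = 4.626, which is < 8.9
This sign pattern matches Delta.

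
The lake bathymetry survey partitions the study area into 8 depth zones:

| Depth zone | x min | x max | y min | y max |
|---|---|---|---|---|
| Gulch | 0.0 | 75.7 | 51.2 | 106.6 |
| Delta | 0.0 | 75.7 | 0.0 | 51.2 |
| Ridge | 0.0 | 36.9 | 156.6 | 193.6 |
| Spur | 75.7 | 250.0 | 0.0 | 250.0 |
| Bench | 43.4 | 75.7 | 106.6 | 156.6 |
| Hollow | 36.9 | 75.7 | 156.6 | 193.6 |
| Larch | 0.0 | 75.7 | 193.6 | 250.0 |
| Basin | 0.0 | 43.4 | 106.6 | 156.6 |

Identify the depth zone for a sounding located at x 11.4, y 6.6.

Delta

The point has x = 11.4 and y = 6.6.
Only Delta satisfies 0.0 ≤ x ≤ 75.7 and 0.0 ≤ y ≤ 51.2.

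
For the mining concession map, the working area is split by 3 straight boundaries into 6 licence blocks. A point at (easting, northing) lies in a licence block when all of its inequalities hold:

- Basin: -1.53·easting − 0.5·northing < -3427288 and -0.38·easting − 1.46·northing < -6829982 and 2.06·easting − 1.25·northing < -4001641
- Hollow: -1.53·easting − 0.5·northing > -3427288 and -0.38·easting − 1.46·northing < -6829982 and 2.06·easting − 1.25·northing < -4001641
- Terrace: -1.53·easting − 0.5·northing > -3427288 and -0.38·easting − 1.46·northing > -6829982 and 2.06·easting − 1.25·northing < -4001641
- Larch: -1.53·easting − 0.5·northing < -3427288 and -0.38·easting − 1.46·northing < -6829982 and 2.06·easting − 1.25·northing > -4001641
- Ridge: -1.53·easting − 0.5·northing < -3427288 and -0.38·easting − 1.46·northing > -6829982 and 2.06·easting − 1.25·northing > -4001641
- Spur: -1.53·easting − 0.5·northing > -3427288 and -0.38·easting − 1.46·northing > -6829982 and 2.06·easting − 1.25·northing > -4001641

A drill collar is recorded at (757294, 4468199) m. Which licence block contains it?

-1.53·757294 − 0.5·4468199 = -3392759.320, which is > -3427288
-0.38·757294 − 1.46·4468199 = -6811342.260, which is > -6829982
2.06·757294 − 1.25·4468199 = -4025223.110, which is < -4001641
This sign pattern matches Terrace.

Terrace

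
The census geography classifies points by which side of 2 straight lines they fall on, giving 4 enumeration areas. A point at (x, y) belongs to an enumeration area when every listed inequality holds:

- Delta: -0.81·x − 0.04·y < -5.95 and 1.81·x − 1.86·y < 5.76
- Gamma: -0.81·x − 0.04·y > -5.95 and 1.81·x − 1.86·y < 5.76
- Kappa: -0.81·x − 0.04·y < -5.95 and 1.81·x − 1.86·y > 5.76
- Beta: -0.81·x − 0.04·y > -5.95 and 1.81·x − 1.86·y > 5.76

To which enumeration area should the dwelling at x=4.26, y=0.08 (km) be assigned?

Beta

-0.81·4.26 − 0.04·0.08 = -3.454, which is > -5.95
1.81·4.26 − 1.86·0.08 = 7.562, which is > 5.76
This sign pattern matches Beta.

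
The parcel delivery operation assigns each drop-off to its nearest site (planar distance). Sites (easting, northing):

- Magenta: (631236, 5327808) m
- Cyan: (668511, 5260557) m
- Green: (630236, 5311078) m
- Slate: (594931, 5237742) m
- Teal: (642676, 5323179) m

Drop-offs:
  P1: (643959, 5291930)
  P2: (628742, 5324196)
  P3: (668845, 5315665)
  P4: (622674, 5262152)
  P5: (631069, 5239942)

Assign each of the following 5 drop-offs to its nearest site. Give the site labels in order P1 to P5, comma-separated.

Green, Magenta, Teal, Slate, Slate

P1 → Green (d²=554966633.00)
P2 → Magenta (d²=19266580.00)
P3 → Teal (d²=741276757.00)
P4 → Slate (d²=1365522149.00)
P5 → Slate (d²=1310795044.00)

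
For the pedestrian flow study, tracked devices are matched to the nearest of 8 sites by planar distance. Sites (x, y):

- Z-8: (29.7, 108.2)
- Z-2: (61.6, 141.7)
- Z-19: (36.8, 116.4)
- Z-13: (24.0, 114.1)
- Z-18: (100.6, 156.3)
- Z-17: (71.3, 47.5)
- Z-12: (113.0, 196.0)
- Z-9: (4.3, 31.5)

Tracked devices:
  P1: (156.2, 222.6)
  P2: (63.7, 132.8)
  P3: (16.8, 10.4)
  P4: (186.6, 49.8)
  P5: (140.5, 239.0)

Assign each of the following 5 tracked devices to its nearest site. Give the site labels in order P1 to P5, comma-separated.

Z-12, Z-2, Z-9, Z-17, Z-12

P1 → Z-12 (d²=2573.80)
P2 → Z-2 (d²=83.62)
P3 → Z-9 (d²=601.46)
P4 → Z-17 (d²=13299.38)
P5 → Z-12 (d²=2605.25)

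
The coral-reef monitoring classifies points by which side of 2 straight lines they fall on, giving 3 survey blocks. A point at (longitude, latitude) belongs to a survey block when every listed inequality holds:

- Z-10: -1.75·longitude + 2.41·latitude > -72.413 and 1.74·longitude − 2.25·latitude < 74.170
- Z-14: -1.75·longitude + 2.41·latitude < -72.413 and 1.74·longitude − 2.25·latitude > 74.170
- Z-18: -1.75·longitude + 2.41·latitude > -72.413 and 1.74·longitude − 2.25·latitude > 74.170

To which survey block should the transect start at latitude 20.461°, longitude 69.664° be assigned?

-1.75·69.664 + 2.41·20.461 = -72.601, which is < -72.413
1.74·69.664 − 2.25·20.461 = 75.178, which is > 74.170
This sign pattern matches Z-14.

Z-14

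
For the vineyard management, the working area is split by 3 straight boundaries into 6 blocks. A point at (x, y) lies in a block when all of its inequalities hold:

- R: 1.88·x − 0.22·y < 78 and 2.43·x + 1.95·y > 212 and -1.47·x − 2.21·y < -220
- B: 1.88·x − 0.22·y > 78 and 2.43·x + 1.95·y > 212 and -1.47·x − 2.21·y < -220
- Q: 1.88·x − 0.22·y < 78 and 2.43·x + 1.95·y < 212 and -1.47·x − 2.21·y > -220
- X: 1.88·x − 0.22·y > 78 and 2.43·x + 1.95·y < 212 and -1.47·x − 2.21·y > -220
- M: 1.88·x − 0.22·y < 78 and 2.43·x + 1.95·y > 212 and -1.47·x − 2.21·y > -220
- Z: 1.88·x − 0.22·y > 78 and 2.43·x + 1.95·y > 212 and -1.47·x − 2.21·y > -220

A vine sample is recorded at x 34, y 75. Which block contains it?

M

1.88·34 − 0.22·75 = 47.420, which is < 78
2.43·34 + 1.95·75 = 228.870, which is > 212
-1.47·34 − 2.21·75 = -215.730, which is > -220
This sign pattern matches M.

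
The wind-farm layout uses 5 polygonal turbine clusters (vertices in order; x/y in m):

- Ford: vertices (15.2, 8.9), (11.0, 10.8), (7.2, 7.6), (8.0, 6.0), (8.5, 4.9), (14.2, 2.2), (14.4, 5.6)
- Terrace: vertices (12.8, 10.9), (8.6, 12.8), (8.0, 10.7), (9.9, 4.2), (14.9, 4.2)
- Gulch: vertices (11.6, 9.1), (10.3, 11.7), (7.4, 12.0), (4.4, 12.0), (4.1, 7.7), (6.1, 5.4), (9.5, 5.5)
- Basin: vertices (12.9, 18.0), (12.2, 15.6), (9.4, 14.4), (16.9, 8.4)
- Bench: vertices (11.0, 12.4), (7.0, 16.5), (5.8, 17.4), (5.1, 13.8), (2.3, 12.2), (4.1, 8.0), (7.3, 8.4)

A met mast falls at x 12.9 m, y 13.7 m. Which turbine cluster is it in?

Cast a ray rightward from (12.9, 13.7). For each polygon, the edges (by vertex number in listed order) whose endpoints lie on opposite sides of y = 13.7, where each meets that height, and whether that is right or left of the point:
Ford: no edge straddles that height → 0 crossings.
Terrace: no edge straddles that height → 0 crossings.
Gulch: no edge straddles that height → 0 crossings.
Basin: 3–4 at x≈10.28 (left), 4–1 at x≈14.69 (right) → 1 crossing.
Bench: 1–2 at x≈9.73 (left), 4–5 at x≈4.92 (left) → 0 crossings.
Only Basin has an odd count, so the point is inside Basin.

Basin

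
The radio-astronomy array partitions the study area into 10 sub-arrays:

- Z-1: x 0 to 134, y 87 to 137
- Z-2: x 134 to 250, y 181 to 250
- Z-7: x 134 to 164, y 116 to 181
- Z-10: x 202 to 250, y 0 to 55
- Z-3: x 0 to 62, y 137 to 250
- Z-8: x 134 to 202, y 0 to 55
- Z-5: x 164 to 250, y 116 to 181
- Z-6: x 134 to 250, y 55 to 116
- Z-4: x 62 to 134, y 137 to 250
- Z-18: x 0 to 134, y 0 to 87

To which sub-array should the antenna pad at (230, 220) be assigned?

Z-2

The point has x = 230 and y = 220.
Only Z-2 satisfies 134 ≤ x ≤ 250 and 181 ≤ y ≤ 250.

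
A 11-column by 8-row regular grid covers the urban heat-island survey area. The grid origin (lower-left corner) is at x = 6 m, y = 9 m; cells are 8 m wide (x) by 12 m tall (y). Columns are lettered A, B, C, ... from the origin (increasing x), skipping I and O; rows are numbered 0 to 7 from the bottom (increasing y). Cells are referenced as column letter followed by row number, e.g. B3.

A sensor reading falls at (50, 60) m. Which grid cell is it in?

F4

Column index: ⌊(50 − 6) / 8⌋ = ⌊5.500⌋ = 5 → column F
Row offset from origin: ⌊(60 − 9) / 12⌋ = ⌊4.250⌋ = 4 → row 4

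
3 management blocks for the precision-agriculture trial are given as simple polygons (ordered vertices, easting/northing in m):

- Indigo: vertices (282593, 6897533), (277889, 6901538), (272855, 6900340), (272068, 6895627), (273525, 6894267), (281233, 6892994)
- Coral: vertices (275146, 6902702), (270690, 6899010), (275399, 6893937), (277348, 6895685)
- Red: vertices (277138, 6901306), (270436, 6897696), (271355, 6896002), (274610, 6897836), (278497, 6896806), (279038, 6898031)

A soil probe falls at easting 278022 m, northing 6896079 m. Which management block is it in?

Cast a ray rightward from (278022, 6896079). For each polygon, the edges (by vertex number in listed order) whose endpoints lie on opposite sides of northing = 6896079, where each meets that height, and whether that is right or left of the point:
Indigo: 3–4 at easting≈272143.5 (left), 6–1 at easting≈282157.3 (right) → 1 crossing.
Coral: 2–3 at easting≈273410.7 (left), 4–1 at easting≈277224.4 (left) → 0 crossings.
Red: 2–3 at easting≈271313.2 (left), 3–4 at easting≈271491.7 (left) → 0 crossings.
Only Indigo has an odd count, so the point is inside Indigo.

Indigo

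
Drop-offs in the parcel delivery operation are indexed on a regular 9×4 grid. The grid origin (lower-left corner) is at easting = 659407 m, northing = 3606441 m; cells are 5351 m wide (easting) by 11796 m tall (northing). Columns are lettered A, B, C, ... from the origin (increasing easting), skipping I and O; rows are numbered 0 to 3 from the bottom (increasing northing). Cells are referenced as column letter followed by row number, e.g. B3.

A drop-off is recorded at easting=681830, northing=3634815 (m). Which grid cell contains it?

E2

Column index: ⌊(681830 − 659407) / 5351⌋ = ⌊4.190⌋ = 4 → column E
Row offset from origin: ⌊(3634815 − 3606441) / 11796⌋ = ⌊2.405⌋ = 2 → row 2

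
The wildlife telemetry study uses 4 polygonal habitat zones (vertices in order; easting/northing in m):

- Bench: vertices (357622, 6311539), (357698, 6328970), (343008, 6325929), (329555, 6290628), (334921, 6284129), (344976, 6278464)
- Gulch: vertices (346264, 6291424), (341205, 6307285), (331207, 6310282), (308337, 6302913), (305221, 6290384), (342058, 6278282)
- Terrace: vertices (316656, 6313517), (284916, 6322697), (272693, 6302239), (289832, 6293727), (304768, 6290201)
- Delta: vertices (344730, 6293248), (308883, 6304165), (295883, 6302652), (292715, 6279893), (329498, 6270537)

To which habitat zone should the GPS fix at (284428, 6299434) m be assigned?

Cast a ray rightward from (284428, 6299434). For each polygon, the edges (by vertex number in listed order) whose endpoints lie on opposite sides of northing = 6299434, where each meets that height, and whether that is right or left of the point:
Bench: 3–4 at easting≈332910.9 (right), 6–1 at easting≈352993.7 (right) → 2 crossings.
Gulch: 1–2 at easting≈343709.1 (right), 4–5 at easting≈307471.8 (right) → 2 crossings.
Terrace: 3–4 at easting≈278340.9 (left), 5–1 at easting≈309475.6 (right) → 1 crossing.
Delta: 1–2 at easting≈324417.7 (right), 3–4 at easting≈295435.1 (right) → 2 crossings.
Only Terrace has an odd count, so the point is inside Terrace.

Terrace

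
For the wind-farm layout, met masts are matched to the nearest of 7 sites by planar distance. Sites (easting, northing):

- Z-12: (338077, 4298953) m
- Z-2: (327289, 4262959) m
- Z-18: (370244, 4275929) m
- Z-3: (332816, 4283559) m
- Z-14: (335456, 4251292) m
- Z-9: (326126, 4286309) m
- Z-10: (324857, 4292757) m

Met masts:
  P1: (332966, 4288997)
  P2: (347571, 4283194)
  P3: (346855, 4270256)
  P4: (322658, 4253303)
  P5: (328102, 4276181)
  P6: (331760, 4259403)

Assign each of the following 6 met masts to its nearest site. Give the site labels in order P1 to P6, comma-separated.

P1 → Z-3 (d²=29594344.00)
P2 → Z-3 (d²=217843250.00)
P3 → Z-3 (d²=374063330.00)
P4 → Z-2 (d²=114684497.00)
P5 → Z-3 (d²=76656680.00)
P6 → Z-2 (d²=32634977.00)

Z-3, Z-3, Z-3, Z-2, Z-3, Z-2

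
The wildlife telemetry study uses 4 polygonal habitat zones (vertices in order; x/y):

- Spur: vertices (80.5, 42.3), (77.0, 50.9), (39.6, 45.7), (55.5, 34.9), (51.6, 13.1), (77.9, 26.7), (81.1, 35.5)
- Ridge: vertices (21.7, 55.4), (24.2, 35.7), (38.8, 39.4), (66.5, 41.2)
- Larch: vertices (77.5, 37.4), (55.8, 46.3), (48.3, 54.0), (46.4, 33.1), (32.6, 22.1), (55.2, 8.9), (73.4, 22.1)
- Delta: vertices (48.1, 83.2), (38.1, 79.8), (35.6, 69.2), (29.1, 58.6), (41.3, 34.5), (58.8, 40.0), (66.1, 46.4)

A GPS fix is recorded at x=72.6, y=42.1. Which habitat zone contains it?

Spur

Cast a ray rightward from (72.6, 42.1). For each polygon, the edges (by vertex number in listed order) whose endpoints lie on opposite sides of y = 42.1, where each meets that height, and whether that is right or left of the point:
Spur: 3–4 at x≈44.90 (left), 7–1 at x≈80.52 (right) → 1 crossing.
Ridge: 1–2 at x≈23.39 (left), 4–1 at x≈63.66 (left) → 0 crossings.
Larch: 1–2 at x≈66.04 (left), 3–4 at x≈47.22 (left) → 0 crossings.
Delta: 4–5 at x≈37.45 (left), 6–7 at x≈61.20 (left) → 0 crossings.
Only Spur has an odd count, so the point is inside Spur.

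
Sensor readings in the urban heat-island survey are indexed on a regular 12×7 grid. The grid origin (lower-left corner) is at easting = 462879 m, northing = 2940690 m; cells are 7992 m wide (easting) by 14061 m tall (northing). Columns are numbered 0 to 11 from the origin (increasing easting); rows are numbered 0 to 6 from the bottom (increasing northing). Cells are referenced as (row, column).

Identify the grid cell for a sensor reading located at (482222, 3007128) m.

Column index: ⌊(482222 − 462879) / 7992⌋ = ⌊2.420⌋ = 2
Row offset from origin: ⌊(3007128 − 2940690) / 14061⌋ = ⌊4.725⌋ = 4 → row 4

(4, 2)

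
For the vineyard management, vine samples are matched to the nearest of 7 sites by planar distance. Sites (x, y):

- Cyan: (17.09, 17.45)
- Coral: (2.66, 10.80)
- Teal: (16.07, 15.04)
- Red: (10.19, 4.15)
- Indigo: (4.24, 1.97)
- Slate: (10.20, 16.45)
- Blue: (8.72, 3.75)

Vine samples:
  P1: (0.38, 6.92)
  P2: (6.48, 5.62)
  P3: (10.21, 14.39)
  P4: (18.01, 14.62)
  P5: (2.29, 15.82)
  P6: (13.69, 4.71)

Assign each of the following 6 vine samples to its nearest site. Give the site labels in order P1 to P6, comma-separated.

Coral, Blue, Slate, Teal, Coral, Red

P1 → Coral (d²=20.25)
P2 → Blue (d²=8.51)
P3 → Slate (d²=4.24)
P4 → Teal (d²=3.94)
P5 → Coral (d²=25.34)
P6 → Red (d²=12.56)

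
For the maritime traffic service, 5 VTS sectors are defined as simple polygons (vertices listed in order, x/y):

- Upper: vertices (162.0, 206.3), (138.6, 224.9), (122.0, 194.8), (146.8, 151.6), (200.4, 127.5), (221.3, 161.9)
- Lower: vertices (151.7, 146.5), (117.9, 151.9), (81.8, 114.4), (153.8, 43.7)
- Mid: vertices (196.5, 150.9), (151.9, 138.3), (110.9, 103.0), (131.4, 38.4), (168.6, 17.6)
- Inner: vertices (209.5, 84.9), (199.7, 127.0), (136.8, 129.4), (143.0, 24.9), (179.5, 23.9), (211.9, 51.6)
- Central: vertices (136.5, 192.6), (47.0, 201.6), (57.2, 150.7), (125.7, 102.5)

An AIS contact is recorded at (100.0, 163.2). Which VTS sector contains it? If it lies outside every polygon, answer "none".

Cast a ray rightward from (100.0, 163.2). For each polygon, the edges (by vertex number in listed order) whose endpoints lie on opposite sides of y = 163.2, where each meets that height, and whether that is right or left of the point:
Upper: 3–4 at x≈140.14 (right), 6–1 at x≈219.56 (right) → 2 crossings.
Lower: no edge straddles that height → 0 crossings.
Mid: no edge straddles that height → 0 crossings.
Inner: no edge straddles that height → 0 crossings.
Central: 2–3 at x≈54.70 (left), 4–1 at x≈132.98 (right) → 1 crossing.
Only Central has an odd count, so the point is inside Central.

Central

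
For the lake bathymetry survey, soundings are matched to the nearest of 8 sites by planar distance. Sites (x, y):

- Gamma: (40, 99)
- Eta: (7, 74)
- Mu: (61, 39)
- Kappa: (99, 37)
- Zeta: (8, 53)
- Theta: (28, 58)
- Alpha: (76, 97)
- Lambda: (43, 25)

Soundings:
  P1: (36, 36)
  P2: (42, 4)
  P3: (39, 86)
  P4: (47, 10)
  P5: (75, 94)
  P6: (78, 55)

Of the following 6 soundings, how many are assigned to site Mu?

P1 → Lambda
P2 → Lambda
P3 → Gamma
P4 → Lambda
P5 → Alpha
P6 → Mu
1 of the 6 goes to Mu.

1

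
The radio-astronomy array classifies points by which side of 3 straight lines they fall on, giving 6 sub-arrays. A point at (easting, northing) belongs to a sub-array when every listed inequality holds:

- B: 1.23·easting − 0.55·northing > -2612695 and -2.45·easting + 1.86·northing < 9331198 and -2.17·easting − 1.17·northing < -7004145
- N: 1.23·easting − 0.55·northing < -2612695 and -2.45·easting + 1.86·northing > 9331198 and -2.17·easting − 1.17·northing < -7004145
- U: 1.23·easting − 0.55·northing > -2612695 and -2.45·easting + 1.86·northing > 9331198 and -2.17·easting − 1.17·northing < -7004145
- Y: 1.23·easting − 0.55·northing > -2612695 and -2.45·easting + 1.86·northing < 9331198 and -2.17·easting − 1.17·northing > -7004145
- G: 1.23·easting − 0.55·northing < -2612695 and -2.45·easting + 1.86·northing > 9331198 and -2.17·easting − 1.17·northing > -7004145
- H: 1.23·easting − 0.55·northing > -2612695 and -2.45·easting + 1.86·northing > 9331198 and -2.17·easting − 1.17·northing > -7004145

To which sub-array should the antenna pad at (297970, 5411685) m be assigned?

H

1.23·297970 − 0.55·5411685 = -2609923.650, which is > -2612695
-2.45·297970 + 1.86·5411685 = 9335707.600, which is > 9331198
-2.17·297970 − 1.17·5411685 = -6978266.350, which is > -7004145
This sign pattern matches H.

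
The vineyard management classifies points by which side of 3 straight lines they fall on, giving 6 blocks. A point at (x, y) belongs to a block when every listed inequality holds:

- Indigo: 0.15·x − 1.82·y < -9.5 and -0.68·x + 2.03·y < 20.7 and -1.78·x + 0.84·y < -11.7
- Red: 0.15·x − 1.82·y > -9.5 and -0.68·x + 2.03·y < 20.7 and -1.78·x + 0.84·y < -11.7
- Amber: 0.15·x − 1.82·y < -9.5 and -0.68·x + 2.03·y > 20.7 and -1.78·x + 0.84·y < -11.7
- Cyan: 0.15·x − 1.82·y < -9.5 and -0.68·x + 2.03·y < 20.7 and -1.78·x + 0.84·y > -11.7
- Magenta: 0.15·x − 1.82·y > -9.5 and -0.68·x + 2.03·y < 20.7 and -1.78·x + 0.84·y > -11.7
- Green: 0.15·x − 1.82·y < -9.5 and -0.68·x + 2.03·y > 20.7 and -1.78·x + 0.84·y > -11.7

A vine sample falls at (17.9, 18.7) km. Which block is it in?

Amber

0.15·17.9 − 1.82·18.7 = -31.349, which is < -9.5
-0.68·17.9 + 2.03·18.7 = 25.789, which is > 20.7
-1.78·17.9 + 0.84·18.7 = -16.154, which is < -11.7
This sign pattern matches Amber.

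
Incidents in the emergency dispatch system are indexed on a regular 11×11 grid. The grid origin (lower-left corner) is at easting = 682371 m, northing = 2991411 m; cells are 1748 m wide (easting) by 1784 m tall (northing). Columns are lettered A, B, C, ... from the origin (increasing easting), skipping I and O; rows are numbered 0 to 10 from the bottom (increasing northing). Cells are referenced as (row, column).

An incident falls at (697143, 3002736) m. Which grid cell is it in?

(6, J)

Column index: ⌊(697143 − 682371) / 1748⌋ = ⌊8.451⌋ = 8 → column J
Row offset from origin: ⌊(3002736 − 2991411) / 1784⌋ = ⌊6.348⌋ = 6 → row 6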